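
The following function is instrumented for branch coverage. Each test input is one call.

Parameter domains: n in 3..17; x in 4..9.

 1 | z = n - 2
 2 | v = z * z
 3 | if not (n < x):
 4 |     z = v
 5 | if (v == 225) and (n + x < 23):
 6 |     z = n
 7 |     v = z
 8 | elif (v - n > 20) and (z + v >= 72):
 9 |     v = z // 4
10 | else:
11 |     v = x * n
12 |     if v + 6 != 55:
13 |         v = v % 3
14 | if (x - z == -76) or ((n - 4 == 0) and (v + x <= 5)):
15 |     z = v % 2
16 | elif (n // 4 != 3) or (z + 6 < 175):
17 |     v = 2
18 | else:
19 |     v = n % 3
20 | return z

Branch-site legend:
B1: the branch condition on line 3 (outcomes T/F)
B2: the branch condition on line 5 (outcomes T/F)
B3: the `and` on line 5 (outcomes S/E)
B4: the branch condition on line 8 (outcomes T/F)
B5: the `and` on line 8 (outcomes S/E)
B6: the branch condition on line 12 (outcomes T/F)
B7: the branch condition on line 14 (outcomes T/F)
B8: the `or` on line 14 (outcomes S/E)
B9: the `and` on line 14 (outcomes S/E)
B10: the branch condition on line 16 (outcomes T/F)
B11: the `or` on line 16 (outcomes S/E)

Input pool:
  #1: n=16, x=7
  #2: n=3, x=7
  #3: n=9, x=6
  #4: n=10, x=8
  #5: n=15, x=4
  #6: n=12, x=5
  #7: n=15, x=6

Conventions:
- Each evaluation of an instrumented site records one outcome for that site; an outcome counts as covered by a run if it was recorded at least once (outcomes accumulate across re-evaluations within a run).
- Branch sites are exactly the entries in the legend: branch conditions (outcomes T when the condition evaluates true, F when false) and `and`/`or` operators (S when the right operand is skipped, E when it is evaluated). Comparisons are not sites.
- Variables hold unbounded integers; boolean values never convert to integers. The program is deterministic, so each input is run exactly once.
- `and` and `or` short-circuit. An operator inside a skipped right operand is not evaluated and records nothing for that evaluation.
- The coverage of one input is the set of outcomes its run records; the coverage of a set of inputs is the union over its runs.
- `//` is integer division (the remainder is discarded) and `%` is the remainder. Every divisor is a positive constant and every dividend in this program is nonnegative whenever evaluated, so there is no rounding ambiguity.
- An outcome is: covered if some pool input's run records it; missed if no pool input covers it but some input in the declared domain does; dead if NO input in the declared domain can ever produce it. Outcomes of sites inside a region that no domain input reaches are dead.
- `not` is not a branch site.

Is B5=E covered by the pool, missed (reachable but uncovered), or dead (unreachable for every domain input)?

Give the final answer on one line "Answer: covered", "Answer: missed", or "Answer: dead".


B5=E is recorded by pool input(s) 1, 3, 4, 5, 6, 7 -> covered
Answer: covered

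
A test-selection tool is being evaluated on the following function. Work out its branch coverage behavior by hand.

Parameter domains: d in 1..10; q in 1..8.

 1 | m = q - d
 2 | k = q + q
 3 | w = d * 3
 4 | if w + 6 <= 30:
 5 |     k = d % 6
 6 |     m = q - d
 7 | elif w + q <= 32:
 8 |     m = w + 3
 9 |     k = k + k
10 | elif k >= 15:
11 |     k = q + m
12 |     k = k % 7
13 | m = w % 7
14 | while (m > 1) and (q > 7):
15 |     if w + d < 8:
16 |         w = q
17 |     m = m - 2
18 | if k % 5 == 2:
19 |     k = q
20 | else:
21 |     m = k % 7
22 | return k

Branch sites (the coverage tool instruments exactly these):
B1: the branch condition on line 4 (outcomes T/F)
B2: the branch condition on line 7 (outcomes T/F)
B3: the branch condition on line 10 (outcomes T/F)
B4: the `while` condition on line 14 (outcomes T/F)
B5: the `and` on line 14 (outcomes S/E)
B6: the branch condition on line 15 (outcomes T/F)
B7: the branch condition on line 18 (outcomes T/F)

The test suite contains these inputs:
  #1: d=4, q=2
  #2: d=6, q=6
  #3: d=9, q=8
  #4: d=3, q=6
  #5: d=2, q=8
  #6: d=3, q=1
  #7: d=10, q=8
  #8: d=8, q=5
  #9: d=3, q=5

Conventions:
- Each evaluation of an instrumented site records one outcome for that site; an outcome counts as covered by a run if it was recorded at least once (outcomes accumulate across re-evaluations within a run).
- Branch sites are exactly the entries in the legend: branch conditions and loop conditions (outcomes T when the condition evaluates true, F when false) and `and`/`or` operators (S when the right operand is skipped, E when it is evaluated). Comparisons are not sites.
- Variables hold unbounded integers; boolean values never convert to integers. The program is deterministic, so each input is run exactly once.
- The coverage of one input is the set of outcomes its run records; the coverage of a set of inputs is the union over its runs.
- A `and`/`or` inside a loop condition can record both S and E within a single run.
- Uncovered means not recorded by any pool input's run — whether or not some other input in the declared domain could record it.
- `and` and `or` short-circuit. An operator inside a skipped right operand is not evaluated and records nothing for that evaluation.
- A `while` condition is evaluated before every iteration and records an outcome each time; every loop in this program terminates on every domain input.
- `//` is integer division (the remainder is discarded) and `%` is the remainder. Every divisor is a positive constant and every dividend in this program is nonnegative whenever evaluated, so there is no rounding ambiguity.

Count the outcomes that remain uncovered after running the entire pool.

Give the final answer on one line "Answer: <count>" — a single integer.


input #1, d=4, q=2: events B1->T, B5->E, B4->F, B7->F; outcomes B1=T, B4=F, B5=E, B7=F
input #2, d=6, q=6: events B1->T, B5->E, B4->F, B7->F; outcomes B1=T, B4=F, B5=E, B7=F
input #3, d=9, q=8: events B1->F, B2->F, B3->T, B5->E, B4->T, B6->F, B5->E, B4->T, B6->F, B5->E, B4->T, B6->F, B5->S, B4->F, ...; outcomes B1=F, B2=F, B3=T, B4=T, B4=F, B5=S, B5=E, B6=F, B7=F
input #4, d=3, q=6: events B1->T, B5->E, B4->F, B7->F; outcomes B1=T, B4=F, B5=E, B7=F
input #5, d=2, q=8: events B1->T, B5->E, B4->T, B6->F, B5->E, B4->T, B6->F, B5->E, B4->T, B6->F, B5->S, B4->F, B7->T; outcomes B1=T, B4=T, B4=F, B5=S, B5=E, B6=F, B7=T
input #6, d=3, q=1: events B1->T, B5->E, B4->F, B7->F; outcomes B1=T, B4=F, B5=E, B7=F
input #7, d=10, q=8: events B1->F, B2->F, B3->T, B5->E, B4->T, B6->F, B5->S, B4->F, B7->F; outcomes B1=F, B2=F, B3=T, B4=T, B4=F, B5=S, B5=E, B6=F, B7=F
input #8, d=8, q=5: events B1->T, B5->E, B4->F, B7->T; outcomes B1=T, B4=F, B5=E, B7=T
input #9, d=3, q=5: events B1->T, B5->E, B4->F, B7->F; outcomes B1=T, B4=F, B5=E, B7=F
union over the pool: B1=T, B1=F, B2=F, B3=T, B4=T, B4=F, B5=S, B5=E, B6=F, B7=T, B7=F
uncovered (3 of 14): B2=T, B3=F, B6=T
Answer: 3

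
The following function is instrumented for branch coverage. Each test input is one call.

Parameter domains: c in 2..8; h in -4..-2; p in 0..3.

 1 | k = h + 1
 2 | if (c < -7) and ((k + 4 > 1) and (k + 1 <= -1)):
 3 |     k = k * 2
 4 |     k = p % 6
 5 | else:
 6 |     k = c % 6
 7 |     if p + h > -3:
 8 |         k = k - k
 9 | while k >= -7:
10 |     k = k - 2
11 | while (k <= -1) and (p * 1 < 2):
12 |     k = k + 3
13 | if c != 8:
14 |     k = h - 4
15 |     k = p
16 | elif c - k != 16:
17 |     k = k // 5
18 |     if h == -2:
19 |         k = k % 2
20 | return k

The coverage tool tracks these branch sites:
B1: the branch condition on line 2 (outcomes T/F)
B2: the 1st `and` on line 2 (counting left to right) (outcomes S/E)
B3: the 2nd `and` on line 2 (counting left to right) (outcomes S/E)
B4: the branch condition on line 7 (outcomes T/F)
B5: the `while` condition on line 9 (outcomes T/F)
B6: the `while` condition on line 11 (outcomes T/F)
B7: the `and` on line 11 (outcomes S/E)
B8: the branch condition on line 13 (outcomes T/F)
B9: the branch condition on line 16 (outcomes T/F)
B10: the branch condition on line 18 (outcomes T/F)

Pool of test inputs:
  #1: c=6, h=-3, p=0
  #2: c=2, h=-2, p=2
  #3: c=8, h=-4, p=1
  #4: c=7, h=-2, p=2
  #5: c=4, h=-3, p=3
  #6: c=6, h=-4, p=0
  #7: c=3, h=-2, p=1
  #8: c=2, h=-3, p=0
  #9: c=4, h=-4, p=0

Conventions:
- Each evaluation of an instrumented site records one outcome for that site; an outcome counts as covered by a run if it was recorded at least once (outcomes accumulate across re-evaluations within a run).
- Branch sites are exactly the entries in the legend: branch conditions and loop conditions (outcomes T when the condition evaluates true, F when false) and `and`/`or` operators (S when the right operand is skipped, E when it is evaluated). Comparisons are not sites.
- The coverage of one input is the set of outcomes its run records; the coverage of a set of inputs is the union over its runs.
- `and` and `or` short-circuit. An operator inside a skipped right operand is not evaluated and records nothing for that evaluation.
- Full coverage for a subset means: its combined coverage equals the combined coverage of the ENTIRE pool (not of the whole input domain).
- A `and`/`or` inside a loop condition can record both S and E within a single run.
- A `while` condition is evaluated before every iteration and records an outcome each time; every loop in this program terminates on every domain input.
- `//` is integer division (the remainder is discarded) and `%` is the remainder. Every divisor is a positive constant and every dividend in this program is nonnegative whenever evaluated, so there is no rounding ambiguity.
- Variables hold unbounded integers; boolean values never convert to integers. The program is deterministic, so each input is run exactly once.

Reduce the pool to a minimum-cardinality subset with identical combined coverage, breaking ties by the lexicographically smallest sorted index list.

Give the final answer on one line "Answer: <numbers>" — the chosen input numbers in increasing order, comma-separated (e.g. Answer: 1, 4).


input #1 (c=6, h=-3, p=0): covers B1=F, B2=S, B4=F, B5=T, B5=F, B6=T, B6=F, B7=S, B7=E, B8=T
input #2 (c=2, h=-2, p=2): covers B1=F, B2=S, B4=T, B5=T, B5=F, B6=F, B7=E, B8=T
input #3 (c=8, h=-4, p=1): covers B1=F, B2=S, B4=F, B5=T, B5=F, B6=T, B6=F, B7=S, B7=E, B8=F, B9=T, B10=F
input #4 (c=7, h=-2, p=2): covers B1=F, B2=S, B4=T, B5=T, B5=F, B6=F, B7=E, B8=T
input #5 (c=4, h=-3, p=3): covers B1=F, B2=S, B4=T, B5=T, B5=F, B6=F, B7=E, B8=T
input #6 (c=6, h=-4, p=0): covers B1=F, B2=S, B4=F, B5=T, B5=F, B6=T, B6=F, B7=S, B7=E, B8=T
input #7 (c=3, h=-2, p=1): covers B1=F, B2=S, B4=T, B5=T, B5=F, B6=T, B6=F, B7=S, B7=E, B8=T
input #8 (c=2, h=-3, p=0): covers B1=F, B2=S, B4=F, B5=T, B5=F, B6=T, B6=F, B7=S, B7=E, B8=T
input #9 (c=4, h=-4, p=0): covers B1=F, B2=S, B4=F, B5=T, B5=F, B6=T, B6=F, B7=S, B7=E, B8=T
pool-wide coverage (14 outcomes): B1=F, B2=S, B4=T, B4=F, B5=T, B5=F, B6=T, B6=F, B7=S, B7=E, B8=T, B8=F, B9=T, B10=F
every size-1 subset falls short of the 14 outcomes (best: 12/14)
inputs {2, 3} (size 2) cover everything; no size-2 subset with a lexicographically smaller index list covers all 14
Answer: 2, 3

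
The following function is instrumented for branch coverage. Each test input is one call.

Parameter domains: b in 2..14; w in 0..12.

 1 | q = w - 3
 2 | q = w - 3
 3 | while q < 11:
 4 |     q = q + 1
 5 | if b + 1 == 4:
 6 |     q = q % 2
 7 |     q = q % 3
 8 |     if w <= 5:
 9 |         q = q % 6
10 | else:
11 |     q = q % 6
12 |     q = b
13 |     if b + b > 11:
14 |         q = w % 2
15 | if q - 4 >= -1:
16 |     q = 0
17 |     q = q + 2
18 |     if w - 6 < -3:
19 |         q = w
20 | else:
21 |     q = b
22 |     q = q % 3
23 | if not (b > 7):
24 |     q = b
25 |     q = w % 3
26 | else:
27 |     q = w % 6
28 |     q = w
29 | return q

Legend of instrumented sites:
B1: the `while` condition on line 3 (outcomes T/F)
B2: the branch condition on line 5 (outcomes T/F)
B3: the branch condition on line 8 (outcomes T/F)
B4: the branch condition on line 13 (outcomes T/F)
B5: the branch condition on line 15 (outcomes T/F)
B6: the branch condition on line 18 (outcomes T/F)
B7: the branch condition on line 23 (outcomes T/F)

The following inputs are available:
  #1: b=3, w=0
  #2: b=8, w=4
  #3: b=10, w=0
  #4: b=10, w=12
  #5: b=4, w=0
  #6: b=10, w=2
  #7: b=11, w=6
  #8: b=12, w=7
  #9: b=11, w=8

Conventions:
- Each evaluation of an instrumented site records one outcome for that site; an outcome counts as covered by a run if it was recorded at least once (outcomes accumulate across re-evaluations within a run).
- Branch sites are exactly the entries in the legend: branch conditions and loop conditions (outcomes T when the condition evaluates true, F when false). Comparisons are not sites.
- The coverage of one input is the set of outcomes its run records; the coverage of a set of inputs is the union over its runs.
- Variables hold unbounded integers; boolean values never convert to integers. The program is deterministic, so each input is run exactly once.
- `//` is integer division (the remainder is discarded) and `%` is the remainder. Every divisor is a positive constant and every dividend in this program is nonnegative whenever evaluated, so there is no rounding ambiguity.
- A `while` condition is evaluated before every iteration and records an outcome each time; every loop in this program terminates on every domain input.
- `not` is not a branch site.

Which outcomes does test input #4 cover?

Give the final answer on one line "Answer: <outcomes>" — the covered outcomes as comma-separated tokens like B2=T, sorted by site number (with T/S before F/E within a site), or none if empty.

Event log for input #4 (b=10, w=12):
  B1->T, B1->T, B1->F, B2->F, B4->T, B5->F, B7->F
deduplicating events, the covered set is: B1=T, B1=F, B2=F, B4=T, B5=F, B7=F

Answer: B1=T, B1=F, B2=F, B4=T, B5=F, B7=F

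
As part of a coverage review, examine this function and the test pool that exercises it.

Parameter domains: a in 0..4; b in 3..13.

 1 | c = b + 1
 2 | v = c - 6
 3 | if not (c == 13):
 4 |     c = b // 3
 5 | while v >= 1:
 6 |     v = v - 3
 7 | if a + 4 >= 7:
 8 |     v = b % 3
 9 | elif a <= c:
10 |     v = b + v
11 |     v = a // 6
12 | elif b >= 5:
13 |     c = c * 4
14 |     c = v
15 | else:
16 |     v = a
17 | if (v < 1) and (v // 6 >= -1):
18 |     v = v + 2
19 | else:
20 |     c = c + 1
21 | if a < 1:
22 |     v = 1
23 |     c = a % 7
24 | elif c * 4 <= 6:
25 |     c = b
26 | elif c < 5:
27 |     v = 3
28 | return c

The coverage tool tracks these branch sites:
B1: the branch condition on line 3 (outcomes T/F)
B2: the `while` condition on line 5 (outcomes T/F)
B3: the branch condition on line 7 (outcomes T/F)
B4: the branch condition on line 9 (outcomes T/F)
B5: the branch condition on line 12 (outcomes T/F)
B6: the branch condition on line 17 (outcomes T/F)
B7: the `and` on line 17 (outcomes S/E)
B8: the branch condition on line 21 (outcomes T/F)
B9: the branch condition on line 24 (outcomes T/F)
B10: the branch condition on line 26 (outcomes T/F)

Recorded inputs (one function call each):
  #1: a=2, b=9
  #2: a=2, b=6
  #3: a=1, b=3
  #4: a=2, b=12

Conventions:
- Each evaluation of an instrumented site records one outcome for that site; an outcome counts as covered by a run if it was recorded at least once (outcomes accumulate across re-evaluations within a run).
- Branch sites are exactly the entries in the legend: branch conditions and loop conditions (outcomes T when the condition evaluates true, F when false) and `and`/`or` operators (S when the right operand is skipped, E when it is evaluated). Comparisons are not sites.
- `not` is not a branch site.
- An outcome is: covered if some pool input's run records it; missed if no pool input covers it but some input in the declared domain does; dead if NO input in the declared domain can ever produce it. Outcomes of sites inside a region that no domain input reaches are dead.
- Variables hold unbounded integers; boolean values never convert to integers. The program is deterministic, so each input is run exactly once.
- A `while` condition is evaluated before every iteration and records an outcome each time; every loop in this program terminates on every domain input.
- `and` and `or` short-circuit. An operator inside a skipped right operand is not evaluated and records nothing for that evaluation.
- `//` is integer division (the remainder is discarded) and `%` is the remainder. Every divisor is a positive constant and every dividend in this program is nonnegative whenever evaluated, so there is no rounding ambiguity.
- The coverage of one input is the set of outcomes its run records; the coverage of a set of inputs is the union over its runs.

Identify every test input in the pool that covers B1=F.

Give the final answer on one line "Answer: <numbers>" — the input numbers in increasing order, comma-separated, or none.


input #1 (a=2, b=9): does not record B1=F
input #2 (a=2, b=6): does not record B1=F
input #3 (a=1, b=3): does not record B1=F
input #4 (a=2, b=12): records B1=F
Answer: 4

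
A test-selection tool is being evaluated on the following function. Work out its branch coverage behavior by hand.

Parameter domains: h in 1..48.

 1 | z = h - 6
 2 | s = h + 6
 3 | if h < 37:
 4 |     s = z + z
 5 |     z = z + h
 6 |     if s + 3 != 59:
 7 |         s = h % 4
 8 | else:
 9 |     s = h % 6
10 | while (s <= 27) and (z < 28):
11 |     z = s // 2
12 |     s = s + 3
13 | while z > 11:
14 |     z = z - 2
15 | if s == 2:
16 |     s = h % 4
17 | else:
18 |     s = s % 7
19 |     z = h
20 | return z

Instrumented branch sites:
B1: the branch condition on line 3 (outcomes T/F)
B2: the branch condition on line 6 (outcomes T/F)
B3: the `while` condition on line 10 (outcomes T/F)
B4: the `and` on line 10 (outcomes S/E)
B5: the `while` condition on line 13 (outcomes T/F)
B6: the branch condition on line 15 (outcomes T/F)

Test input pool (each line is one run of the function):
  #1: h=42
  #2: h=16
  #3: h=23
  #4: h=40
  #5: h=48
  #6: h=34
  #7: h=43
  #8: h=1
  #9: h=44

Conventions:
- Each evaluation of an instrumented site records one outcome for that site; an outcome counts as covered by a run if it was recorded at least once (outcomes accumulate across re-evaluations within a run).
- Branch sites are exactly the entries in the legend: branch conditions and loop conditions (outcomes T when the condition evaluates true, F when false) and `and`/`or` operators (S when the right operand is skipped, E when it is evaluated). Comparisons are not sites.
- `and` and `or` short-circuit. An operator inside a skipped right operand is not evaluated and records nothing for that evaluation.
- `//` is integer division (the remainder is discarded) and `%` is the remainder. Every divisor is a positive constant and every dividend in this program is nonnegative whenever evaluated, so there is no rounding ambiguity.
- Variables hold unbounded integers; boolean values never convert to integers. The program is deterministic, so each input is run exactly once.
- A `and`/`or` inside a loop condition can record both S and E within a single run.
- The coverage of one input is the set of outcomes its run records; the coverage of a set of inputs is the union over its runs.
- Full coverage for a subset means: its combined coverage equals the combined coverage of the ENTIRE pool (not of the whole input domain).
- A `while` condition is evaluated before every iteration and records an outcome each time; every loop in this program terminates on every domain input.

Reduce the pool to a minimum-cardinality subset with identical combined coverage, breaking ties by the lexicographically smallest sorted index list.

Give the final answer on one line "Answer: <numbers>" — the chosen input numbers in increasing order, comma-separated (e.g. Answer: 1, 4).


input #1, h=42: events B1->F, B4->E, B3->F, B5->T, B5->T, B5->T, B5->T, B5->T, B5->T, B5->T, B5->T, B5->T, B5->T, B5->T, ...; outcomes B1=F, B3=F, B4=E, B5=T, B5=F, B6=F
input #2, h=16: events B1->T, B2->T, B4->E, B3->T, B4->E, B3->T, B4->E, B3->T, B4->E, B3->T, B4->E, B3->T, B4->E, B3->T, ...; outcomes B1=T, B2=T, B3=T, B3=F, B4=S, B4=E, B5=T, B5=F, B6=F
input #3, h=23: events B1->T, B2->T, B4->E, B3->F, B5->T, B5->T, B5->T, B5->T, B5->T, B5->T, B5->T, B5->T, B5->T, B5->T, ...; outcomes B1=T, B2=T, B3=F, B4=E, B5=T, B5=F, B6=F
input #4, h=40: events B1->F, B4->E, B3->F, B5->T, B5->T, B5->T, B5->T, B5->T, B5->T, B5->T, B5->T, B5->T, B5->T, B5->T, ...; outcomes B1=F, B3=F, B4=E, B5=T, B5=F, B6=F
input #5, h=48: events B1->F, B4->E, B3->F, B5->T, B5->T, B5->T, B5->T, B5->T, B5->T, B5->T, B5->T, B5->T, B5->T, B5->T, ...; outcomes B1=F, B3=F, B4=E, B5=T, B5=F, B6=F
input #6, h=34: events B1->T, B2->F, B4->S, B3->F, B5->T, B5->T, B5->T, B5->T, B5->T, B5->T, B5->T, B5->T, B5->T, B5->T, ...; outcomes B1=T, B2=F, B3=F, B4=S, B5=T, B5=F, B6=F
input #7, h=43: events B1->F, B4->E, B3->F, B5->T, B5->T, B5->T, B5->T, B5->T, B5->T, B5->T, B5->T, B5->T, B5->T, B5->T, ...; outcomes B1=F, B3=F, B4=E, B5=T, B5=F, B6=F
input #8, h=1: events B1->T, B2->T, B4->E, B3->T, B4->E, B3->T, B4->E, B3->T, B4->E, B3->T, B4->E, B3->T, B4->E, B3->T, ...; outcomes B1=T, B2=T, B3=T, B3=F, B4=S, B4=E, B5=T, B5=F, B6=F
input #9, h=44: events B1->F, B4->E, B3->F, B5->T, B5->T, B5->T, B5->T, B5->T, B5->T, B5->T, B5->T, B5->T, B5->T, B5->T, ...; outcomes B1=F, B3=F, B4=E, B5=T, B5=F, B6=T
pool-wide coverage (12 outcomes): B1=T, B1=F, B2=T, B2=F, B3=T, B3=F, B4=S, B4=E, B5=T, B5=F, B6=T, B6=F
every size-1 subset falls short of the 12 outcomes (best: 9/12)
every size-2 subset falls short of the 12 outcomes (best: 11/12)
size 3: inputs {2, 6, 9} cover all 12 outcomes, and no lexicographically smaller subset of this size does
Answer: 2, 6, 9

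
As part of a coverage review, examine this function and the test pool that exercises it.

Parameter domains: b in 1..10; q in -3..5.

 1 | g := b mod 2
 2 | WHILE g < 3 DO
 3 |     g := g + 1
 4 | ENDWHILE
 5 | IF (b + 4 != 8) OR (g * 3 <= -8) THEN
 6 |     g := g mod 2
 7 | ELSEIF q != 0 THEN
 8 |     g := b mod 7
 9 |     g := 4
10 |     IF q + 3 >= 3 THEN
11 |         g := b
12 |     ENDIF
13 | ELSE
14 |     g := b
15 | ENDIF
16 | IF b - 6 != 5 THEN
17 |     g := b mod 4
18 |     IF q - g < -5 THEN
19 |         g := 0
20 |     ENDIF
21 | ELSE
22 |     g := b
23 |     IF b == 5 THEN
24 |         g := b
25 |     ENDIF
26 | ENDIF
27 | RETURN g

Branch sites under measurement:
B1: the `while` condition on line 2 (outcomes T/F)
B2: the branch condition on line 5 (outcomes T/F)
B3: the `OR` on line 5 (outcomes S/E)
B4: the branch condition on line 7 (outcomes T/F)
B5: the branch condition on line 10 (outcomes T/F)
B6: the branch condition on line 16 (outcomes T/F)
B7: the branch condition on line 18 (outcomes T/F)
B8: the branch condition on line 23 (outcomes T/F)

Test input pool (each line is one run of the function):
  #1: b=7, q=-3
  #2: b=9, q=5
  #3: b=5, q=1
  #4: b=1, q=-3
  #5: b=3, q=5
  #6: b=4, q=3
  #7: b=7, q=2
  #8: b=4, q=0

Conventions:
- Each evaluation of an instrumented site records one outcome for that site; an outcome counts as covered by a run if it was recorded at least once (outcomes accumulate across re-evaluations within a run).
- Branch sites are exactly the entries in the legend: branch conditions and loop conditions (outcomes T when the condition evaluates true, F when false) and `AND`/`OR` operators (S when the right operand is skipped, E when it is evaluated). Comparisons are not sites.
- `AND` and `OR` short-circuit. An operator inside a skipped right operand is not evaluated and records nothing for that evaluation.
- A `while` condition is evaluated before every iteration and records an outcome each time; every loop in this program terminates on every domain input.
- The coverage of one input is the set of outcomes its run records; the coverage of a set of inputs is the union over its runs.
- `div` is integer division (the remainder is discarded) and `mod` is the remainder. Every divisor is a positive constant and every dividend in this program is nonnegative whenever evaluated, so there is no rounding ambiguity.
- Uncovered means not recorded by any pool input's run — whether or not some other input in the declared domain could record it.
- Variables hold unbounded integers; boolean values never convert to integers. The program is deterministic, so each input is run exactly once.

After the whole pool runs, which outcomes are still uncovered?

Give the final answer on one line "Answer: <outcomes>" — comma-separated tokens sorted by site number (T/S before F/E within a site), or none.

test 1 (b=7, q=-3) fires B1->T, B1->T, B1->F, B3->S, B2->T, B6->T, B7->T; hits B1=T, B1=F, B2=T, B3=S, B6=T, B7=T
test 2 (b=9, q=5) fires B1->T, B1->T, B1->F, B3->S, B2->T, B6->T, B7->F; hits B1=T, B1=F, B2=T, B3=S, B6=T, B7=F
test 3 (b=5, q=1) fires B1->T, B1->T, B1->F, B3->S, B2->T, B6->T, B7->F; hits B1=T, B1=F, B2=T, B3=S, B6=T, B7=F
test 4 (b=1, q=-3) fires B1->T, B1->T, B1->F, B3->S, B2->T, B6->T, B7->F; hits B1=T, B1=F, B2=T, B3=S, B6=T, B7=F
test 5 (b=3, q=5) fires B1->T, B1->T, B1->F, B3->S, B2->T, B6->T, B7->F; hits B1=T, B1=F, B2=T, B3=S, B6=T, B7=F
test 6 (b=4, q=3) fires B1->T, B1->T, B1->T, B1->F, B3->E, B2->F, B4->T, B5->T, B6->T, B7->F; hits B1=T, B1=F, B2=F, B3=E, B4=T, B5=T, B6=T, B7=F
test 7 (b=7, q=2) fires B1->T, B1->T, B1->F, B3->S, B2->T, B6->T, B7->F; hits B1=T, B1=F, B2=T, B3=S, B6=T, B7=F
test 8 (b=4, q=0) fires B1->T, B1->T, B1->T, B1->F, B3->E, B2->F, B4->F, B6->T, B7->F; hits B1=T, B1=F, B2=F, B3=E, B4=F, B6=T, B7=F
union over the pool: B1=T, B1=F, B2=T, B2=F, B3=S, B3=E, B4=T, B4=F, B5=T, B6=T, B7=T, B7=F
uncovered (4 of 16): B5=F, B6=F, B8=T, B8=F

Answer: B5=F, B6=F, B8=T, B8=F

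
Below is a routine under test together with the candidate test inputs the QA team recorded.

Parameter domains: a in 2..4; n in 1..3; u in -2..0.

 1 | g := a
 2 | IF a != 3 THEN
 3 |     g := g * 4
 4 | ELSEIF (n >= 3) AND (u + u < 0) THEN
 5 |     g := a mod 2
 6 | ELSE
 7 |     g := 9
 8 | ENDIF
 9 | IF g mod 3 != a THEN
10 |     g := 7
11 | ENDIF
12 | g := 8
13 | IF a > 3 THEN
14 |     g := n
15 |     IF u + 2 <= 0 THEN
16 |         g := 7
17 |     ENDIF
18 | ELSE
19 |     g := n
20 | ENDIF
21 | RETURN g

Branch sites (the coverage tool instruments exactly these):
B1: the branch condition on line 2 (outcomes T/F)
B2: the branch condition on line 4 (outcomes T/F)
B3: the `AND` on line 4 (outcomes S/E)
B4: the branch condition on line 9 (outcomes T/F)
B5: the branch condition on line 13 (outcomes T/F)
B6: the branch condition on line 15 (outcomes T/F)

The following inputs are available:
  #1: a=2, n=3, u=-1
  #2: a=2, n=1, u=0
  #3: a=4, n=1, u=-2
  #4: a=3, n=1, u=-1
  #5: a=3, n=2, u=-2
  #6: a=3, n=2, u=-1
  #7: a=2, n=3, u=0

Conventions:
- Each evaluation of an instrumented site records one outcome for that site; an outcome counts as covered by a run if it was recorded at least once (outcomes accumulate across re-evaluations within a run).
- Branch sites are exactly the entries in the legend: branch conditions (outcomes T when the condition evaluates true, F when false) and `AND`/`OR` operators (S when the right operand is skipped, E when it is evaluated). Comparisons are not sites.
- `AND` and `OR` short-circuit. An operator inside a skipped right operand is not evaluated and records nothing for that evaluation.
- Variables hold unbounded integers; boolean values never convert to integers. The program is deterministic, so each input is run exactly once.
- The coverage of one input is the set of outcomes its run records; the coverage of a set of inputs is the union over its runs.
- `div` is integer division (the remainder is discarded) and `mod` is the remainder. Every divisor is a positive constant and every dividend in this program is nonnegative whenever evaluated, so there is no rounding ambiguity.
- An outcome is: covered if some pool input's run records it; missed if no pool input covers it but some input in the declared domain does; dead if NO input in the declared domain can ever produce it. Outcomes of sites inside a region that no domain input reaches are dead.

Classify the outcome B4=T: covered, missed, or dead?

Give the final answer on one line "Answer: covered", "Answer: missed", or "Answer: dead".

B4=T is recorded by pool input(s) 3, 4, 5, 6 -> covered

Answer: covered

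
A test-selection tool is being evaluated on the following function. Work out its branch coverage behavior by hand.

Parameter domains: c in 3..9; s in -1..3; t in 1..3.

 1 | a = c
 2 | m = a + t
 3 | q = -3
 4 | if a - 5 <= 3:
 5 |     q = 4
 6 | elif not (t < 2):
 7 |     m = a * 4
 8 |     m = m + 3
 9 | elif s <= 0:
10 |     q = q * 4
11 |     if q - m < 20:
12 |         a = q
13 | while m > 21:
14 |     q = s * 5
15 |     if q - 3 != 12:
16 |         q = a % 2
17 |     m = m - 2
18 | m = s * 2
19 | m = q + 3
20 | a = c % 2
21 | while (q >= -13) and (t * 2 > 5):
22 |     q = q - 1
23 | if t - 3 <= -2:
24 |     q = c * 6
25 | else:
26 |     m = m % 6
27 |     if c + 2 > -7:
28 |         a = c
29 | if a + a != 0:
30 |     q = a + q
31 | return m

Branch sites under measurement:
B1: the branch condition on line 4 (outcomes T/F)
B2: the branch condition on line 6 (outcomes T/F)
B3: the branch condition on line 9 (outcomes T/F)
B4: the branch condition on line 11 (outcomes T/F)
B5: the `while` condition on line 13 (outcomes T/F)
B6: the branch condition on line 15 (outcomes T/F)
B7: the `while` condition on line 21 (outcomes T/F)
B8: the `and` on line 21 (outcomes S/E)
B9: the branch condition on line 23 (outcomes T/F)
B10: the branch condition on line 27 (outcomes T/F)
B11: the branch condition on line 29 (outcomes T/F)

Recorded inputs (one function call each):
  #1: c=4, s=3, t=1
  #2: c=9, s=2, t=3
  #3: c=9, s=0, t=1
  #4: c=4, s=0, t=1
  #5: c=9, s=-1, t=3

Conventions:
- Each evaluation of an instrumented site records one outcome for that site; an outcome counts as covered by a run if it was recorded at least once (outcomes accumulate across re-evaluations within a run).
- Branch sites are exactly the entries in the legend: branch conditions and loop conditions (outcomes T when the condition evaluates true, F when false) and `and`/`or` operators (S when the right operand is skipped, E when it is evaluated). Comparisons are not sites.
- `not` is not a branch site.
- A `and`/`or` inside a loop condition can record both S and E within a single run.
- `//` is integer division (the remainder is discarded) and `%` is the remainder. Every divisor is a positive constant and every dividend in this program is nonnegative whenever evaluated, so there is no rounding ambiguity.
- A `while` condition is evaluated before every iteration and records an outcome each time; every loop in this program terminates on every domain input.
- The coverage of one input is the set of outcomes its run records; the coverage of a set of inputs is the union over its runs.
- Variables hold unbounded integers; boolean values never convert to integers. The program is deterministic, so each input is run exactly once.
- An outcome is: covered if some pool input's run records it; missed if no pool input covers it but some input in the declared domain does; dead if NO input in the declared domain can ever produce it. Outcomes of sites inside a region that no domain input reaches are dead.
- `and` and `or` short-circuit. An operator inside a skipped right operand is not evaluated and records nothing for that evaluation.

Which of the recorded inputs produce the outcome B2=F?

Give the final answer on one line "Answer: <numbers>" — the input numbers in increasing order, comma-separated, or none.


input #1 (c=4, s=3, t=1): does not produce B2=F
input #2 (c=9, s=2, t=3): does not produce B2=F
input #3 (c=9, s=0, t=1): produces B2=F
input #4 (c=4, s=0, t=1): does not produce B2=F
input #5 (c=9, s=-1, t=3): does not produce B2=F
Answer: 3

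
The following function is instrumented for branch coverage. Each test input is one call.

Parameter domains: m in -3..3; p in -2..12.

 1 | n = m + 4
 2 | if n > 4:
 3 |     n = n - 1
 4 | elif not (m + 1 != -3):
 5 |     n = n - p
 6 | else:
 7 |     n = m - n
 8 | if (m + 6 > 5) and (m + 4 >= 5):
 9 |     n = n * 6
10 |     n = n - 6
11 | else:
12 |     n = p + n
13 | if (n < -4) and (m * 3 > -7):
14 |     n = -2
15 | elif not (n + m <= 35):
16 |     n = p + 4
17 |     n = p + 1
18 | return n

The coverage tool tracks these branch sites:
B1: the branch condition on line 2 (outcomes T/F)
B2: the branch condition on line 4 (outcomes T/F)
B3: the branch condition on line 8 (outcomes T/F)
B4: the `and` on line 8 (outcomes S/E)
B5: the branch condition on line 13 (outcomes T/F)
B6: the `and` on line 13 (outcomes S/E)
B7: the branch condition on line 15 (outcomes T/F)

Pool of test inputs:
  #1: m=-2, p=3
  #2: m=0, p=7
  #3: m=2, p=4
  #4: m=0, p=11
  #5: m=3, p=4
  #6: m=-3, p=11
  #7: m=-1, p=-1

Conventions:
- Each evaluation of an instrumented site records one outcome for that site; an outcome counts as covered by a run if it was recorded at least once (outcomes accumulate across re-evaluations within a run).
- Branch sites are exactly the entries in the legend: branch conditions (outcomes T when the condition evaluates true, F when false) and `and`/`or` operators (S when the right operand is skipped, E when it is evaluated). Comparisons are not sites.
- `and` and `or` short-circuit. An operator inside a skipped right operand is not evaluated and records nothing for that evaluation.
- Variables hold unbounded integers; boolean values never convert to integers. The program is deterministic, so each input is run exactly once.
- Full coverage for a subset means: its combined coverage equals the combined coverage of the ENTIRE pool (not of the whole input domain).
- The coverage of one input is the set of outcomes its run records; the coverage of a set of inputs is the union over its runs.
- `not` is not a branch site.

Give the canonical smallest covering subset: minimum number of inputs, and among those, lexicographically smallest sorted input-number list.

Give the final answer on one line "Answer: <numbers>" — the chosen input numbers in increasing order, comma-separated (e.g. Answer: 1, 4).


#1 (m=-2, p=3) -> covered: B1=F, B2=F, B3=F, B4=S, B5=F, B6=S, B7=F
#2 (m=0, p=7) -> covered: B1=F, B2=F, B3=F, B4=E, B5=F, B6=S, B7=F
#3 (m=2, p=4) -> covered: B1=T, B3=T, B4=E, B5=F, B6=S, B7=F
#4 (m=0, p=11) -> covered: B1=F, B2=F, B3=F, B4=E, B5=F, B6=S, B7=F
#5 (m=3, p=4) -> covered: B1=T, B3=T, B4=E, B5=F, B6=S, B7=F
#6 (m=-3, p=11) -> covered: B1=F, B2=F, B3=F, B4=S, B5=F, B6=S, B7=F
#7 (m=-1, p=-1) -> covered: B1=F, B2=F, B3=F, B4=S, B5=T, B6=E
pool-wide coverage (12 outcomes): B1=T, B1=F, B2=F, B3=T, B3=F, B4=S, B4=E, B5=T, B5=F, B6=S, B6=E, B7=F
size 1 is not enough: best union over all size-1 subsets is 7/12
the canonical winner is {3, 7}: size 2, full 12-outcome coverage, earliest index list among size-2 covers
Answer: 3, 7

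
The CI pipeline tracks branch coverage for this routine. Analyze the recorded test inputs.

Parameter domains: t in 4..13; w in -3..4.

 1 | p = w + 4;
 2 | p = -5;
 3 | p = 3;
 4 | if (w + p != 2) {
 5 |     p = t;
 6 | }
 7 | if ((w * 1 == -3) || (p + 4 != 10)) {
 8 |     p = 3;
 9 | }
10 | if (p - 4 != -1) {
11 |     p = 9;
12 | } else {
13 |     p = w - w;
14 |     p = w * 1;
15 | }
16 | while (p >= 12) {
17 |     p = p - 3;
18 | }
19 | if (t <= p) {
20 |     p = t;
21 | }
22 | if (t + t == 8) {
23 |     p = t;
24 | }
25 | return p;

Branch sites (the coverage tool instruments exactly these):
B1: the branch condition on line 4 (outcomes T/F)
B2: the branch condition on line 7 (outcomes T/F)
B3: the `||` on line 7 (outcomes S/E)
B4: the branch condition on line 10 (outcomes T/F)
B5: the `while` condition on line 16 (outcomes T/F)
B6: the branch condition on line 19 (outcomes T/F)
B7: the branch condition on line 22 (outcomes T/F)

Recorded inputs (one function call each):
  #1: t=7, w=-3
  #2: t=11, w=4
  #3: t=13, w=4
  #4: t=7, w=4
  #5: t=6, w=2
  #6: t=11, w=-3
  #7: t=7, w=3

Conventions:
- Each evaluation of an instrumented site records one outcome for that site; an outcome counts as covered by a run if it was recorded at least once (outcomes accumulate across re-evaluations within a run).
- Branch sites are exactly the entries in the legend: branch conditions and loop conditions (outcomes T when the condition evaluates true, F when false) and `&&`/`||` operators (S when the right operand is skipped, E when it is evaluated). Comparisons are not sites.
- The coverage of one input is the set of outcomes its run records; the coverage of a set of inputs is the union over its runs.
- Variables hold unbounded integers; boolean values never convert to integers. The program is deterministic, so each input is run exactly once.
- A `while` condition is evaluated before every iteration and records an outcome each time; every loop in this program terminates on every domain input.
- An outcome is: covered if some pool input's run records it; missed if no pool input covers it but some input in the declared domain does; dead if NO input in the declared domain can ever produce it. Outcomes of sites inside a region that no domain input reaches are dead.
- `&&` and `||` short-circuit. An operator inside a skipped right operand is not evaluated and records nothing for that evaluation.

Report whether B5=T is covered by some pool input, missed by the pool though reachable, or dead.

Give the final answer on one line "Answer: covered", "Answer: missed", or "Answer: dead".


no pool input records B5=T
checking all 80 inputs in the declared domain: B5=T is never recorded -> dead
Answer: dead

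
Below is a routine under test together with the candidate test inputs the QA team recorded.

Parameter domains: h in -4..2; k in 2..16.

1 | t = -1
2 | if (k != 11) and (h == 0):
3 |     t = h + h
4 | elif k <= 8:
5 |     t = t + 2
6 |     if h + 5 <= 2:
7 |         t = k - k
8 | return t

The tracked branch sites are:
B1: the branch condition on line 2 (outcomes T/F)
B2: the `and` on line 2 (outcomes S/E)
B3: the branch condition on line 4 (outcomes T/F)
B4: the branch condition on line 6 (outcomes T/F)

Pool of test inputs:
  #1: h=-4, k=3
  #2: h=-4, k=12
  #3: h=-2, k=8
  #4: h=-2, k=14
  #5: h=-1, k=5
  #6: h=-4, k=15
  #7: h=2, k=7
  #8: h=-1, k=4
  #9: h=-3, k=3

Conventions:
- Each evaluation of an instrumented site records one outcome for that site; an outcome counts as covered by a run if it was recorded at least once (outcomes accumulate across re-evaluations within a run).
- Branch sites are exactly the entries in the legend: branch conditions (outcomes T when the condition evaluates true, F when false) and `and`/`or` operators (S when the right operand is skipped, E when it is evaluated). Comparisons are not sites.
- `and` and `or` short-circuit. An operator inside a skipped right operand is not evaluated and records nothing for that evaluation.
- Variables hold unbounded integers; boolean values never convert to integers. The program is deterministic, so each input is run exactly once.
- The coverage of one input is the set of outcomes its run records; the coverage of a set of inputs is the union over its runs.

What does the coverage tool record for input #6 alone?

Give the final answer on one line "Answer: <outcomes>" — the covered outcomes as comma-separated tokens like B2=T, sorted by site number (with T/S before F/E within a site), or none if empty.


Tracing the run of input #6 (h=-4, k=15):
  B2->E, B1->F, B3->F
deduplicating events, the covered set is: B1=F, B2=E, B3=F
Answer: B1=F, B2=E, B3=F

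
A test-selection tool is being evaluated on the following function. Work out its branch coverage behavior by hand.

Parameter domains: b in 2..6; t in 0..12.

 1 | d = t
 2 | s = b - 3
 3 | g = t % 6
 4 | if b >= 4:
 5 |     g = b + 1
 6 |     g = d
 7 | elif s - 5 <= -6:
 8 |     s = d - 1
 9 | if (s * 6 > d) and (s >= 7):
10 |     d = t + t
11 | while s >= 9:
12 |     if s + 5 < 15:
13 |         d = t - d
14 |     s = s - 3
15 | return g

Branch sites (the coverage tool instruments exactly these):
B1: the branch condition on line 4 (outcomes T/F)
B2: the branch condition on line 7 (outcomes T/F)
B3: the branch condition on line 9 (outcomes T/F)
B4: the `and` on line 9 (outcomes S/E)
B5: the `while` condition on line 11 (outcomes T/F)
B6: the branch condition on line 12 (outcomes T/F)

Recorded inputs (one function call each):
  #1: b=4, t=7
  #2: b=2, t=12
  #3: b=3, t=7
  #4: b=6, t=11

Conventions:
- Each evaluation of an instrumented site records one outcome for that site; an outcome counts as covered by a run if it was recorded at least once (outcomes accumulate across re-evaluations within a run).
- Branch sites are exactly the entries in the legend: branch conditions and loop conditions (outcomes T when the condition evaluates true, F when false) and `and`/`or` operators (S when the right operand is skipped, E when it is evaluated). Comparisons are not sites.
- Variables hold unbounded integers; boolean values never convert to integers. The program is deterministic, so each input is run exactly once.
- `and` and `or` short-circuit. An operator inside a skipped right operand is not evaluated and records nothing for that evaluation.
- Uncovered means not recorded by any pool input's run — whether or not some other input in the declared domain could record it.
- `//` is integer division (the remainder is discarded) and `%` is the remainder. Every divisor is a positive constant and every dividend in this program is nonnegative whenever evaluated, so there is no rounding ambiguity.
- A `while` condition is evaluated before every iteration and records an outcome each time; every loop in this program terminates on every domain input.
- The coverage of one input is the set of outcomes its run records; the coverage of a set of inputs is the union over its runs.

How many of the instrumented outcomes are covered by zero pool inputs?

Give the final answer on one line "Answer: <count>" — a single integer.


test 1 (b=4, t=7) fires B1->T, B4->S, B3->F, B5->F; hits B1=T, B3=F, B4=S, B5=F
test 2 (b=2, t=12) fires B1->F, B2->T, B4->E, B3->T, B5->T, B6->F, B5->F; hits B1=F, B2=T, B3=T, B4=E, B5=T, B5=F, B6=F
test 3 (b=3, t=7) fires B1->F, B2->F, B4->S, B3->F, B5->F; hits B1=F, B2=F, B3=F, B4=S, B5=F
test 4 (b=6, t=11) fires B1->T, B4->E, B3->F, B5->F; hits B1=T, B3=F, B4=E, B5=F
union over the pool: B1=T, B1=F, B2=T, B2=F, B3=T, B3=F, B4=S, B4=E, B5=T, B5=F, B6=F
uncovered (1 of 12): B6=T
Answer: 1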